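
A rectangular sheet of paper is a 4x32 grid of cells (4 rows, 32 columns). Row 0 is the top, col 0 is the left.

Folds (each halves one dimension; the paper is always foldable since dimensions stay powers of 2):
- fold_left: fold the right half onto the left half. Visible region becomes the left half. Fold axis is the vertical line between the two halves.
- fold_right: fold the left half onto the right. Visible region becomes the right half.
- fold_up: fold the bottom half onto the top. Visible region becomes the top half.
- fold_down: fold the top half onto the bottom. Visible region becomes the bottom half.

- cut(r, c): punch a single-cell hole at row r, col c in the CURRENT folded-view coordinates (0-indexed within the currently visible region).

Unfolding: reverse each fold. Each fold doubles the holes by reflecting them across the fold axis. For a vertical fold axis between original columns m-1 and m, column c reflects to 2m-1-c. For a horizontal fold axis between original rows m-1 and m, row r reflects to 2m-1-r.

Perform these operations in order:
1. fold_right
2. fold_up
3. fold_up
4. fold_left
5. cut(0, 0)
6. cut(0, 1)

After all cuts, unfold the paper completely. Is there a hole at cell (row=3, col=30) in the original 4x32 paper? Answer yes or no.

Op 1 fold_right: fold axis v@16; visible region now rows[0,4) x cols[16,32) = 4x16
Op 2 fold_up: fold axis h@2; visible region now rows[0,2) x cols[16,32) = 2x16
Op 3 fold_up: fold axis h@1; visible region now rows[0,1) x cols[16,32) = 1x16
Op 4 fold_left: fold axis v@24; visible region now rows[0,1) x cols[16,24) = 1x8
Op 5 cut(0, 0): punch at orig (0,16); cuts so far [(0, 16)]; region rows[0,1) x cols[16,24) = 1x8
Op 6 cut(0, 1): punch at orig (0,17); cuts so far [(0, 16), (0, 17)]; region rows[0,1) x cols[16,24) = 1x8
Unfold 1 (reflect across v@24): 4 holes -> [(0, 16), (0, 17), (0, 30), (0, 31)]
Unfold 2 (reflect across h@1): 8 holes -> [(0, 16), (0, 17), (0, 30), (0, 31), (1, 16), (1, 17), (1, 30), (1, 31)]
Unfold 3 (reflect across h@2): 16 holes -> [(0, 16), (0, 17), (0, 30), (0, 31), (1, 16), (1, 17), (1, 30), (1, 31), (2, 16), (2, 17), (2, 30), (2, 31), (3, 16), (3, 17), (3, 30), (3, 31)]
Unfold 4 (reflect across v@16): 32 holes -> [(0, 0), (0, 1), (0, 14), (0, 15), (0, 16), (0, 17), (0, 30), (0, 31), (1, 0), (1, 1), (1, 14), (1, 15), (1, 16), (1, 17), (1, 30), (1, 31), (2, 0), (2, 1), (2, 14), (2, 15), (2, 16), (2, 17), (2, 30), (2, 31), (3, 0), (3, 1), (3, 14), (3, 15), (3, 16), (3, 17), (3, 30), (3, 31)]
Holes: [(0, 0), (0, 1), (0, 14), (0, 15), (0, 16), (0, 17), (0, 30), (0, 31), (1, 0), (1, 1), (1, 14), (1, 15), (1, 16), (1, 17), (1, 30), (1, 31), (2, 0), (2, 1), (2, 14), (2, 15), (2, 16), (2, 17), (2, 30), (2, 31), (3, 0), (3, 1), (3, 14), (3, 15), (3, 16), (3, 17), (3, 30), (3, 31)]

Answer: yes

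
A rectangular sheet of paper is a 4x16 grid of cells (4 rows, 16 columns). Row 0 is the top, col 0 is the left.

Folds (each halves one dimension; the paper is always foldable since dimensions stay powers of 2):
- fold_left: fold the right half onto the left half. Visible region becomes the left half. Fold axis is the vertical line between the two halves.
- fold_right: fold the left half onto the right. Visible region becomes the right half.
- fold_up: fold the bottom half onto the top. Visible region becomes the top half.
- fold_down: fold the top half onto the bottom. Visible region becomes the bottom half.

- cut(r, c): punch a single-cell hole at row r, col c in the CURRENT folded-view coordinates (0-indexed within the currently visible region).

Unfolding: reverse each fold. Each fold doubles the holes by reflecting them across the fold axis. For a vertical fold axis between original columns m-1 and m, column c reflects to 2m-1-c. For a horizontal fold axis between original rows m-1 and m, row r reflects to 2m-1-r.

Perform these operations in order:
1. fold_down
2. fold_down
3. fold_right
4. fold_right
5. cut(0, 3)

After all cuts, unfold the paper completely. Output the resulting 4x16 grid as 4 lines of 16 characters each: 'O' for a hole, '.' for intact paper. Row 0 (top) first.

Op 1 fold_down: fold axis h@2; visible region now rows[2,4) x cols[0,16) = 2x16
Op 2 fold_down: fold axis h@3; visible region now rows[3,4) x cols[0,16) = 1x16
Op 3 fold_right: fold axis v@8; visible region now rows[3,4) x cols[8,16) = 1x8
Op 4 fold_right: fold axis v@12; visible region now rows[3,4) x cols[12,16) = 1x4
Op 5 cut(0, 3): punch at orig (3,15); cuts so far [(3, 15)]; region rows[3,4) x cols[12,16) = 1x4
Unfold 1 (reflect across v@12): 2 holes -> [(3, 8), (3, 15)]
Unfold 2 (reflect across v@8): 4 holes -> [(3, 0), (3, 7), (3, 8), (3, 15)]
Unfold 3 (reflect across h@3): 8 holes -> [(2, 0), (2, 7), (2, 8), (2, 15), (3, 0), (3, 7), (3, 8), (3, 15)]
Unfold 4 (reflect across h@2): 16 holes -> [(0, 0), (0, 7), (0, 8), (0, 15), (1, 0), (1, 7), (1, 8), (1, 15), (2, 0), (2, 7), (2, 8), (2, 15), (3, 0), (3, 7), (3, 8), (3, 15)]

Answer: O......OO......O
O......OO......O
O......OO......O
O......OO......O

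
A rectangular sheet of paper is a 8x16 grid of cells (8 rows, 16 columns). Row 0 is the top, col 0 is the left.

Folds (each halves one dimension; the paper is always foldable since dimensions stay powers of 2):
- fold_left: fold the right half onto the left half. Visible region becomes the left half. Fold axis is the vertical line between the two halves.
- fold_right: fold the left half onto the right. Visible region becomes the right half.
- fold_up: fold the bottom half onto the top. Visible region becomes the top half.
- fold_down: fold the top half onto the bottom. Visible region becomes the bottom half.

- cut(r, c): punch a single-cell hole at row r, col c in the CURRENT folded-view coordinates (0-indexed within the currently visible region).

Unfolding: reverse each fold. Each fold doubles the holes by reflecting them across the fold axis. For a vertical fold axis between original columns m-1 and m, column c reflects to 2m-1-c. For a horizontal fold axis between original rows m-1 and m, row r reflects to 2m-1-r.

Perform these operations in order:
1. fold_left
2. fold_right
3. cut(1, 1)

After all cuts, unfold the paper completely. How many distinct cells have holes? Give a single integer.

Answer: 4

Derivation:
Op 1 fold_left: fold axis v@8; visible region now rows[0,8) x cols[0,8) = 8x8
Op 2 fold_right: fold axis v@4; visible region now rows[0,8) x cols[4,8) = 8x4
Op 3 cut(1, 1): punch at orig (1,5); cuts so far [(1, 5)]; region rows[0,8) x cols[4,8) = 8x4
Unfold 1 (reflect across v@4): 2 holes -> [(1, 2), (1, 5)]
Unfold 2 (reflect across v@8): 4 holes -> [(1, 2), (1, 5), (1, 10), (1, 13)]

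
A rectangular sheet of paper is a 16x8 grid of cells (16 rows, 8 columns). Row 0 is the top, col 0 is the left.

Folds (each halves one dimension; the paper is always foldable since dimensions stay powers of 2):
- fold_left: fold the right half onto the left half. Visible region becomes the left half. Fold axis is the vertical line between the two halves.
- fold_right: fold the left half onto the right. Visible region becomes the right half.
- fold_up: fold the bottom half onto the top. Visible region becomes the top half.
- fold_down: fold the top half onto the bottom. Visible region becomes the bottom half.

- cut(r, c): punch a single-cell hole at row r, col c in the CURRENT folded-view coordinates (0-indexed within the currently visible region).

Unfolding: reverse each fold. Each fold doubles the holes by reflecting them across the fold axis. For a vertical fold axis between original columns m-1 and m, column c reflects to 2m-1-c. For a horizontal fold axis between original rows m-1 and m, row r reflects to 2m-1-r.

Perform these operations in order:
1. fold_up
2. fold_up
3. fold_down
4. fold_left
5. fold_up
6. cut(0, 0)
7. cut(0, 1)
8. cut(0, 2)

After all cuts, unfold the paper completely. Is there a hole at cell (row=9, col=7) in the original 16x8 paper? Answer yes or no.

Op 1 fold_up: fold axis h@8; visible region now rows[0,8) x cols[0,8) = 8x8
Op 2 fold_up: fold axis h@4; visible region now rows[0,4) x cols[0,8) = 4x8
Op 3 fold_down: fold axis h@2; visible region now rows[2,4) x cols[0,8) = 2x8
Op 4 fold_left: fold axis v@4; visible region now rows[2,4) x cols[0,4) = 2x4
Op 5 fold_up: fold axis h@3; visible region now rows[2,3) x cols[0,4) = 1x4
Op 6 cut(0, 0): punch at orig (2,0); cuts so far [(2, 0)]; region rows[2,3) x cols[0,4) = 1x4
Op 7 cut(0, 1): punch at orig (2,1); cuts so far [(2, 0), (2, 1)]; region rows[2,3) x cols[0,4) = 1x4
Op 8 cut(0, 2): punch at orig (2,2); cuts so far [(2, 0), (2, 1), (2, 2)]; region rows[2,3) x cols[0,4) = 1x4
Unfold 1 (reflect across h@3): 6 holes -> [(2, 0), (2, 1), (2, 2), (3, 0), (3, 1), (3, 2)]
Unfold 2 (reflect across v@4): 12 holes -> [(2, 0), (2, 1), (2, 2), (2, 5), (2, 6), (2, 7), (3, 0), (3, 1), (3, 2), (3, 5), (3, 6), (3, 7)]
Unfold 3 (reflect across h@2): 24 holes -> [(0, 0), (0, 1), (0, 2), (0, 5), (0, 6), (0, 7), (1, 0), (1, 1), (1, 2), (1, 5), (1, 6), (1, 7), (2, 0), (2, 1), (2, 2), (2, 5), (2, 6), (2, 7), (3, 0), (3, 1), (3, 2), (3, 5), (3, 6), (3, 7)]
Unfold 4 (reflect across h@4): 48 holes -> [(0, 0), (0, 1), (0, 2), (0, 5), (0, 6), (0, 7), (1, 0), (1, 1), (1, 2), (1, 5), (1, 6), (1, 7), (2, 0), (2, 1), (2, 2), (2, 5), (2, 6), (2, 7), (3, 0), (3, 1), (3, 2), (3, 5), (3, 6), (3, 7), (4, 0), (4, 1), (4, 2), (4, 5), (4, 6), (4, 7), (5, 0), (5, 1), (5, 2), (5, 5), (5, 6), (5, 7), (6, 0), (6, 1), (6, 2), (6, 5), (6, 6), (6, 7), (7, 0), (7, 1), (7, 2), (7, 5), (7, 6), (7, 7)]
Unfold 5 (reflect across h@8): 96 holes -> [(0, 0), (0, 1), (0, 2), (0, 5), (0, 6), (0, 7), (1, 0), (1, 1), (1, 2), (1, 5), (1, 6), (1, 7), (2, 0), (2, 1), (2, 2), (2, 5), (2, 6), (2, 7), (3, 0), (3, 1), (3, 2), (3, 5), (3, 6), (3, 7), (4, 0), (4, 1), (4, 2), (4, 5), (4, 6), (4, 7), (5, 0), (5, 1), (5, 2), (5, 5), (5, 6), (5, 7), (6, 0), (6, 1), (6, 2), (6, 5), (6, 6), (6, 7), (7, 0), (7, 1), (7, 2), (7, 5), (7, 6), (7, 7), (8, 0), (8, 1), (8, 2), (8, 5), (8, 6), (8, 7), (9, 0), (9, 1), (9, 2), (9, 5), (9, 6), (9, 7), (10, 0), (10, 1), (10, 2), (10, 5), (10, 6), (10, 7), (11, 0), (11, 1), (11, 2), (11, 5), (11, 6), (11, 7), (12, 0), (12, 1), (12, 2), (12, 5), (12, 6), (12, 7), (13, 0), (13, 1), (13, 2), (13, 5), (13, 6), (13, 7), (14, 0), (14, 1), (14, 2), (14, 5), (14, 6), (14, 7), (15, 0), (15, 1), (15, 2), (15, 5), (15, 6), (15, 7)]
Holes: [(0, 0), (0, 1), (0, 2), (0, 5), (0, 6), (0, 7), (1, 0), (1, 1), (1, 2), (1, 5), (1, 6), (1, 7), (2, 0), (2, 1), (2, 2), (2, 5), (2, 6), (2, 7), (3, 0), (3, 1), (3, 2), (3, 5), (3, 6), (3, 7), (4, 0), (4, 1), (4, 2), (4, 5), (4, 6), (4, 7), (5, 0), (5, 1), (5, 2), (5, 5), (5, 6), (5, 7), (6, 0), (6, 1), (6, 2), (6, 5), (6, 6), (6, 7), (7, 0), (7, 1), (7, 2), (7, 5), (7, 6), (7, 7), (8, 0), (8, 1), (8, 2), (8, 5), (8, 6), (8, 7), (9, 0), (9, 1), (9, 2), (9, 5), (9, 6), (9, 7), (10, 0), (10, 1), (10, 2), (10, 5), (10, 6), (10, 7), (11, 0), (11, 1), (11, 2), (11, 5), (11, 6), (11, 7), (12, 0), (12, 1), (12, 2), (12, 5), (12, 6), (12, 7), (13, 0), (13, 1), (13, 2), (13, 5), (13, 6), (13, 7), (14, 0), (14, 1), (14, 2), (14, 5), (14, 6), (14, 7), (15, 0), (15, 1), (15, 2), (15, 5), (15, 6), (15, 7)]

Answer: yes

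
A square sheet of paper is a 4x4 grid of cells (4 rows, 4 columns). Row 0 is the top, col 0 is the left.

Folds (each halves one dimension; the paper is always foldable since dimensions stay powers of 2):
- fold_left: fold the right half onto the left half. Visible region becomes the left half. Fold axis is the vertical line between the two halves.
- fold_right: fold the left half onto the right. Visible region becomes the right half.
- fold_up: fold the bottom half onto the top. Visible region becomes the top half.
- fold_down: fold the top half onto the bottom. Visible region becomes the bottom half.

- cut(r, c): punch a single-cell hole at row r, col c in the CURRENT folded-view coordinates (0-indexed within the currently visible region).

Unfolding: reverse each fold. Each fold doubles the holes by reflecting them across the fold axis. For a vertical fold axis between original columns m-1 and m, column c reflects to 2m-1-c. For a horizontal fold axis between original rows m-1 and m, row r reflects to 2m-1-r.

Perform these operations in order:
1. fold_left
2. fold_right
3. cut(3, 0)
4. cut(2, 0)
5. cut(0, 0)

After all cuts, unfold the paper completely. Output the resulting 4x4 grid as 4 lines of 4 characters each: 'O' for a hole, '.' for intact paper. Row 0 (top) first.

Answer: OOOO
....
OOOO
OOOO

Derivation:
Op 1 fold_left: fold axis v@2; visible region now rows[0,4) x cols[0,2) = 4x2
Op 2 fold_right: fold axis v@1; visible region now rows[0,4) x cols[1,2) = 4x1
Op 3 cut(3, 0): punch at orig (3,1); cuts so far [(3, 1)]; region rows[0,4) x cols[1,2) = 4x1
Op 4 cut(2, 0): punch at orig (2,1); cuts so far [(2, 1), (3, 1)]; region rows[0,4) x cols[1,2) = 4x1
Op 5 cut(0, 0): punch at orig (0,1); cuts so far [(0, 1), (2, 1), (3, 1)]; region rows[0,4) x cols[1,2) = 4x1
Unfold 1 (reflect across v@1): 6 holes -> [(0, 0), (0, 1), (2, 0), (2, 1), (3, 0), (3, 1)]
Unfold 2 (reflect across v@2): 12 holes -> [(0, 0), (0, 1), (0, 2), (0, 3), (2, 0), (2, 1), (2, 2), (2, 3), (3, 0), (3, 1), (3, 2), (3, 3)]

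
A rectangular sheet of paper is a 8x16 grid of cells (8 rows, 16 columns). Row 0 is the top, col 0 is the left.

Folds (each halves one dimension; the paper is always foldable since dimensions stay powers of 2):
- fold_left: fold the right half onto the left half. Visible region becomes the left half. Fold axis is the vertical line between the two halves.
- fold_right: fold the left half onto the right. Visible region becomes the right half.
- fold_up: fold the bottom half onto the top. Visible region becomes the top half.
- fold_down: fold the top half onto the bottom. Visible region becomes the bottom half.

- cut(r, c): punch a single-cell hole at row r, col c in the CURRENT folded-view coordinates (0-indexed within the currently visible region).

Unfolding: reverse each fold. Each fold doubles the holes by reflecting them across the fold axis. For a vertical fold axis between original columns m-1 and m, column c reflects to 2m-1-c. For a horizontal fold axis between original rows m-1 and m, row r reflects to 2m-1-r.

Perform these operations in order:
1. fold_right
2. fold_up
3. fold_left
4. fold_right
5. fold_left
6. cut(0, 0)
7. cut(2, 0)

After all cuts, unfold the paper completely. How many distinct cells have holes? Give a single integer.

Answer: 64

Derivation:
Op 1 fold_right: fold axis v@8; visible region now rows[0,8) x cols[8,16) = 8x8
Op 2 fold_up: fold axis h@4; visible region now rows[0,4) x cols[8,16) = 4x8
Op 3 fold_left: fold axis v@12; visible region now rows[0,4) x cols[8,12) = 4x4
Op 4 fold_right: fold axis v@10; visible region now rows[0,4) x cols[10,12) = 4x2
Op 5 fold_left: fold axis v@11; visible region now rows[0,4) x cols[10,11) = 4x1
Op 6 cut(0, 0): punch at orig (0,10); cuts so far [(0, 10)]; region rows[0,4) x cols[10,11) = 4x1
Op 7 cut(2, 0): punch at orig (2,10); cuts so far [(0, 10), (2, 10)]; region rows[0,4) x cols[10,11) = 4x1
Unfold 1 (reflect across v@11): 4 holes -> [(0, 10), (0, 11), (2, 10), (2, 11)]
Unfold 2 (reflect across v@10): 8 holes -> [(0, 8), (0, 9), (0, 10), (0, 11), (2, 8), (2, 9), (2, 10), (2, 11)]
Unfold 3 (reflect across v@12): 16 holes -> [(0, 8), (0, 9), (0, 10), (0, 11), (0, 12), (0, 13), (0, 14), (0, 15), (2, 8), (2, 9), (2, 10), (2, 11), (2, 12), (2, 13), (2, 14), (2, 15)]
Unfold 4 (reflect across h@4): 32 holes -> [(0, 8), (0, 9), (0, 10), (0, 11), (0, 12), (0, 13), (0, 14), (0, 15), (2, 8), (2, 9), (2, 10), (2, 11), (2, 12), (2, 13), (2, 14), (2, 15), (5, 8), (5, 9), (5, 10), (5, 11), (5, 12), (5, 13), (5, 14), (5, 15), (7, 8), (7, 9), (7, 10), (7, 11), (7, 12), (7, 13), (7, 14), (7, 15)]
Unfold 5 (reflect across v@8): 64 holes -> [(0, 0), (0, 1), (0, 2), (0, 3), (0, 4), (0, 5), (0, 6), (0, 7), (0, 8), (0, 9), (0, 10), (0, 11), (0, 12), (0, 13), (0, 14), (0, 15), (2, 0), (2, 1), (2, 2), (2, 3), (2, 4), (2, 5), (2, 6), (2, 7), (2, 8), (2, 9), (2, 10), (2, 11), (2, 12), (2, 13), (2, 14), (2, 15), (5, 0), (5, 1), (5, 2), (5, 3), (5, 4), (5, 5), (5, 6), (5, 7), (5, 8), (5, 9), (5, 10), (5, 11), (5, 12), (5, 13), (5, 14), (5, 15), (7, 0), (7, 1), (7, 2), (7, 3), (7, 4), (7, 5), (7, 6), (7, 7), (7, 8), (7, 9), (7, 10), (7, 11), (7, 12), (7, 13), (7, 14), (7, 15)]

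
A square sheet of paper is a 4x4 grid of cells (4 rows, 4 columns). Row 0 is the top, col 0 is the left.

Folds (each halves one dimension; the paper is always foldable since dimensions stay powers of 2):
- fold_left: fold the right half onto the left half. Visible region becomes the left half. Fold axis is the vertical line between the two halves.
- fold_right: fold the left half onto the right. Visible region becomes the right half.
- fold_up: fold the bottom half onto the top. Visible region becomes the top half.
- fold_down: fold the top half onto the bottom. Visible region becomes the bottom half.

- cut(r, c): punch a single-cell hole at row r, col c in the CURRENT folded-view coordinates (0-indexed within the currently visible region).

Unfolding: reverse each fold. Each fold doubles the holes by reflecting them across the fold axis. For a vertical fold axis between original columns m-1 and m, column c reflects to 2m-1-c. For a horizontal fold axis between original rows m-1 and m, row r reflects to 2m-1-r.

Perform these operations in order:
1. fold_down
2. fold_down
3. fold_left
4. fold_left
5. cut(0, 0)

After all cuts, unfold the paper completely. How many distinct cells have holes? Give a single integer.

Op 1 fold_down: fold axis h@2; visible region now rows[2,4) x cols[0,4) = 2x4
Op 2 fold_down: fold axis h@3; visible region now rows[3,4) x cols[0,4) = 1x4
Op 3 fold_left: fold axis v@2; visible region now rows[3,4) x cols[0,2) = 1x2
Op 4 fold_left: fold axis v@1; visible region now rows[3,4) x cols[0,1) = 1x1
Op 5 cut(0, 0): punch at orig (3,0); cuts so far [(3, 0)]; region rows[3,4) x cols[0,1) = 1x1
Unfold 1 (reflect across v@1): 2 holes -> [(3, 0), (3, 1)]
Unfold 2 (reflect across v@2): 4 holes -> [(3, 0), (3, 1), (3, 2), (3, 3)]
Unfold 3 (reflect across h@3): 8 holes -> [(2, 0), (2, 1), (2, 2), (2, 3), (3, 0), (3, 1), (3, 2), (3, 3)]
Unfold 4 (reflect across h@2): 16 holes -> [(0, 0), (0, 1), (0, 2), (0, 3), (1, 0), (1, 1), (1, 2), (1, 3), (2, 0), (2, 1), (2, 2), (2, 3), (3, 0), (3, 1), (3, 2), (3, 3)]

Answer: 16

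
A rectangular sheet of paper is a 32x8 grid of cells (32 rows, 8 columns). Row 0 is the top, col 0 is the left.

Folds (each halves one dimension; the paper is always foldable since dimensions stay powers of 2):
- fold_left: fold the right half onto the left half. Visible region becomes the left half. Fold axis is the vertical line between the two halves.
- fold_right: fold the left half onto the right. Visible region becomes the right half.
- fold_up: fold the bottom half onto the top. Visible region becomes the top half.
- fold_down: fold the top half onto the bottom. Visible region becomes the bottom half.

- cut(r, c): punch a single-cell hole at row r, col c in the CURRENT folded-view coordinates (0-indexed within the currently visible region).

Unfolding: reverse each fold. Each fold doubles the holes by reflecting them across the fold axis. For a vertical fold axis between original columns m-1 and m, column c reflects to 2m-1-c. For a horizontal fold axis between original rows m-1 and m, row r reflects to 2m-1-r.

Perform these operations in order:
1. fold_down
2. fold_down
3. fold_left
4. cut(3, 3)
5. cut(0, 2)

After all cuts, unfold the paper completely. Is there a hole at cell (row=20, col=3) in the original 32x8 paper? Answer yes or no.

Op 1 fold_down: fold axis h@16; visible region now rows[16,32) x cols[0,8) = 16x8
Op 2 fold_down: fold axis h@24; visible region now rows[24,32) x cols[0,8) = 8x8
Op 3 fold_left: fold axis v@4; visible region now rows[24,32) x cols[0,4) = 8x4
Op 4 cut(3, 3): punch at orig (27,3); cuts so far [(27, 3)]; region rows[24,32) x cols[0,4) = 8x4
Op 5 cut(0, 2): punch at orig (24,2); cuts so far [(24, 2), (27, 3)]; region rows[24,32) x cols[0,4) = 8x4
Unfold 1 (reflect across v@4): 4 holes -> [(24, 2), (24, 5), (27, 3), (27, 4)]
Unfold 2 (reflect across h@24): 8 holes -> [(20, 3), (20, 4), (23, 2), (23, 5), (24, 2), (24, 5), (27, 3), (27, 4)]
Unfold 3 (reflect across h@16): 16 holes -> [(4, 3), (4, 4), (7, 2), (7, 5), (8, 2), (8, 5), (11, 3), (11, 4), (20, 3), (20, 4), (23, 2), (23, 5), (24, 2), (24, 5), (27, 3), (27, 4)]
Holes: [(4, 3), (4, 4), (7, 2), (7, 5), (8, 2), (8, 5), (11, 3), (11, 4), (20, 3), (20, 4), (23, 2), (23, 5), (24, 2), (24, 5), (27, 3), (27, 4)]

Answer: yes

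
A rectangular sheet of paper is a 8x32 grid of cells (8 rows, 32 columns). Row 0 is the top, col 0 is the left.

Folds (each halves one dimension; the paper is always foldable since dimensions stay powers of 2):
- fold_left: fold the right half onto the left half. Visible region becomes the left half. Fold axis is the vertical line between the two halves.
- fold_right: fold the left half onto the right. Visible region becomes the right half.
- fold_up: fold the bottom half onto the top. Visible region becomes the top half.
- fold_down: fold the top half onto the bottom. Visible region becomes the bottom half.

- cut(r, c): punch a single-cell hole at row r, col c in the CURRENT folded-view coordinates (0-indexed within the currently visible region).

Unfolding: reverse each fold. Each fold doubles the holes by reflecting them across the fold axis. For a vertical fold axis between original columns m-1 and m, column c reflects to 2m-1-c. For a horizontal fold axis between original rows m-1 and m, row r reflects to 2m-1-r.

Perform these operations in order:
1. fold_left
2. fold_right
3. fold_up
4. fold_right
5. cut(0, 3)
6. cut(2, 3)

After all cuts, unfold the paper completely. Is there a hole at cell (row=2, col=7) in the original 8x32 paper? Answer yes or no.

Answer: yes

Derivation:
Op 1 fold_left: fold axis v@16; visible region now rows[0,8) x cols[0,16) = 8x16
Op 2 fold_right: fold axis v@8; visible region now rows[0,8) x cols[8,16) = 8x8
Op 3 fold_up: fold axis h@4; visible region now rows[0,4) x cols[8,16) = 4x8
Op 4 fold_right: fold axis v@12; visible region now rows[0,4) x cols[12,16) = 4x4
Op 5 cut(0, 3): punch at orig (0,15); cuts so far [(0, 15)]; region rows[0,4) x cols[12,16) = 4x4
Op 6 cut(2, 3): punch at orig (2,15); cuts so far [(0, 15), (2, 15)]; region rows[0,4) x cols[12,16) = 4x4
Unfold 1 (reflect across v@12): 4 holes -> [(0, 8), (0, 15), (2, 8), (2, 15)]
Unfold 2 (reflect across h@4): 8 holes -> [(0, 8), (0, 15), (2, 8), (2, 15), (5, 8), (5, 15), (7, 8), (7, 15)]
Unfold 3 (reflect across v@8): 16 holes -> [(0, 0), (0, 7), (0, 8), (0, 15), (2, 0), (2, 7), (2, 8), (2, 15), (5, 0), (5, 7), (5, 8), (5, 15), (7, 0), (7, 7), (7, 8), (7, 15)]
Unfold 4 (reflect across v@16): 32 holes -> [(0, 0), (0, 7), (0, 8), (0, 15), (0, 16), (0, 23), (0, 24), (0, 31), (2, 0), (2, 7), (2, 8), (2, 15), (2, 16), (2, 23), (2, 24), (2, 31), (5, 0), (5, 7), (5, 8), (5, 15), (5, 16), (5, 23), (5, 24), (5, 31), (7, 0), (7, 7), (7, 8), (7, 15), (7, 16), (7, 23), (7, 24), (7, 31)]
Holes: [(0, 0), (0, 7), (0, 8), (0, 15), (0, 16), (0, 23), (0, 24), (0, 31), (2, 0), (2, 7), (2, 8), (2, 15), (2, 16), (2, 23), (2, 24), (2, 31), (5, 0), (5, 7), (5, 8), (5, 15), (5, 16), (5, 23), (5, 24), (5, 31), (7, 0), (7, 7), (7, 8), (7, 15), (7, 16), (7, 23), (7, 24), (7, 31)]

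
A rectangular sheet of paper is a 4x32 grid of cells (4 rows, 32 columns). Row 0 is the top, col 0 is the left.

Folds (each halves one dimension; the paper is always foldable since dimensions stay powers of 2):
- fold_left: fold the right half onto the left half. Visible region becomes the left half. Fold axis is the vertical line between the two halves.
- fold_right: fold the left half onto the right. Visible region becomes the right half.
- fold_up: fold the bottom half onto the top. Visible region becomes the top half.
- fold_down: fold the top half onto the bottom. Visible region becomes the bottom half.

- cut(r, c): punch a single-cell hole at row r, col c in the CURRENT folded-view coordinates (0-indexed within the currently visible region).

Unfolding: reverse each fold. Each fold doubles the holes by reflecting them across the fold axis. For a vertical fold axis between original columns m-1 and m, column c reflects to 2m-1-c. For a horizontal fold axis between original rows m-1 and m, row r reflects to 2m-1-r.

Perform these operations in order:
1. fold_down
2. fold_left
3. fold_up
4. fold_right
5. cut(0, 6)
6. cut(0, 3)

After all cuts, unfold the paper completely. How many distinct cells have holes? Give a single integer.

Answer: 32

Derivation:
Op 1 fold_down: fold axis h@2; visible region now rows[2,4) x cols[0,32) = 2x32
Op 2 fold_left: fold axis v@16; visible region now rows[2,4) x cols[0,16) = 2x16
Op 3 fold_up: fold axis h@3; visible region now rows[2,3) x cols[0,16) = 1x16
Op 4 fold_right: fold axis v@8; visible region now rows[2,3) x cols[8,16) = 1x8
Op 5 cut(0, 6): punch at orig (2,14); cuts so far [(2, 14)]; region rows[2,3) x cols[8,16) = 1x8
Op 6 cut(0, 3): punch at orig (2,11); cuts so far [(2, 11), (2, 14)]; region rows[2,3) x cols[8,16) = 1x8
Unfold 1 (reflect across v@8): 4 holes -> [(2, 1), (2, 4), (2, 11), (2, 14)]
Unfold 2 (reflect across h@3): 8 holes -> [(2, 1), (2, 4), (2, 11), (2, 14), (3, 1), (3, 4), (3, 11), (3, 14)]
Unfold 3 (reflect across v@16): 16 holes -> [(2, 1), (2, 4), (2, 11), (2, 14), (2, 17), (2, 20), (2, 27), (2, 30), (3, 1), (3, 4), (3, 11), (3, 14), (3, 17), (3, 20), (3, 27), (3, 30)]
Unfold 4 (reflect across h@2): 32 holes -> [(0, 1), (0, 4), (0, 11), (0, 14), (0, 17), (0, 20), (0, 27), (0, 30), (1, 1), (1, 4), (1, 11), (1, 14), (1, 17), (1, 20), (1, 27), (1, 30), (2, 1), (2, 4), (2, 11), (2, 14), (2, 17), (2, 20), (2, 27), (2, 30), (3, 1), (3, 4), (3, 11), (3, 14), (3, 17), (3, 20), (3, 27), (3, 30)]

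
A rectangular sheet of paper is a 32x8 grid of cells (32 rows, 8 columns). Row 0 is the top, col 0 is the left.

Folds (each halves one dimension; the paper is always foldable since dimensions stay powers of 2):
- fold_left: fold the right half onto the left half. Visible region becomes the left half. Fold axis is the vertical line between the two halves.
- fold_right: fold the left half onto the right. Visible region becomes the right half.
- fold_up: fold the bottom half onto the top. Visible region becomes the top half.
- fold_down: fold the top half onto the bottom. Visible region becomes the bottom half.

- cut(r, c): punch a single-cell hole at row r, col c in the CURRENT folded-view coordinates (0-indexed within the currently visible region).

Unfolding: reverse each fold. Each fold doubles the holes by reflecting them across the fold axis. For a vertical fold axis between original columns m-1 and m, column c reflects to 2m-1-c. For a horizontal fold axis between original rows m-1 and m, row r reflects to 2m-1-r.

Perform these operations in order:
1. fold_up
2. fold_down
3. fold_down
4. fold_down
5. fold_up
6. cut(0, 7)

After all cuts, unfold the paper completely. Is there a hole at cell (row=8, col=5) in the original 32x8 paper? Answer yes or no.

Op 1 fold_up: fold axis h@16; visible region now rows[0,16) x cols[0,8) = 16x8
Op 2 fold_down: fold axis h@8; visible region now rows[8,16) x cols[0,8) = 8x8
Op 3 fold_down: fold axis h@12; visible region now rows[12,16) x cols[0,8) = 4x8
Op 4 fold_down: fold axis h@14; visible region now rows[14,16) x cols[0,8) = 2x8
Op 5 fold_up: fold axis h@15; visible region now rows[14,15) x cols[0,8) = 1x8
Op 6 cut(0, 7): punch at orig (14,7); cuts so far [(14, 7)]; region rows[14,15) x cols[0,8) = 1x8
Unfold 1 (reflect across h@15): 2 holes -> [(14, 7), (15, 7)]
Unfold 2 (reflect across h@14): 4 holes -> [(12, 7), (13, 7), (14, 7), (15, 7)]
Unfold 3 (reflect across h@12): 8 holes -> [(8, 7), (9, 7), (10, 7), (11, 7), (12, 7), (13, 7), (14, 7), (15, 7)]
Unfold 4 (reflect across h@8): 16 holes -> [(0, 7), (1, 7), (2, 7), (3, 7), (4, 7), (5, 7), (6, 7), (7, 7), (8, 7), (9, 7), (10, 7), (11, 7), (12, 7), (13, 7), (14, 7), (15, 7)]
Unfold 5 (reflect across h@16): 32 holes -> [(0, 7), (1, 7), (2, 7), (3, 7), (4, 7), (5, 7), (6, 7), (7, 7), (8, 7), (9, 7), (10, 7), (11, 7), (12, 7), (13, 7), (14, 7), (15, 7), (16, 7), (17, 7), (18, 7), (19, 7), (20, 7), (21, 7), (22, 7), (23, 7), (24, 7), (25, 7), (26, 7), (27, 7), (28, 7), (29, 7), (30, 7), (31, 7)]
Holes: [(0, 7), (1, 7), (2, 7), (3, 7), (4, 7), (5, 7), (6, 7), (7, 7), (8, 7), (9, 7), (10, 7), (11, 7), (12, 7), (13, 7), (14, 7), (15, 7), (16, 7), (17, 7), (18, 7), (19, 7), (20, 7), (21, 7), (22, 7), (23, 7), (24, 7), (25, 7), (26, 7), (27, 7), (28, 7), (29, 7), (30, 7), (31, 7)]

Answer: no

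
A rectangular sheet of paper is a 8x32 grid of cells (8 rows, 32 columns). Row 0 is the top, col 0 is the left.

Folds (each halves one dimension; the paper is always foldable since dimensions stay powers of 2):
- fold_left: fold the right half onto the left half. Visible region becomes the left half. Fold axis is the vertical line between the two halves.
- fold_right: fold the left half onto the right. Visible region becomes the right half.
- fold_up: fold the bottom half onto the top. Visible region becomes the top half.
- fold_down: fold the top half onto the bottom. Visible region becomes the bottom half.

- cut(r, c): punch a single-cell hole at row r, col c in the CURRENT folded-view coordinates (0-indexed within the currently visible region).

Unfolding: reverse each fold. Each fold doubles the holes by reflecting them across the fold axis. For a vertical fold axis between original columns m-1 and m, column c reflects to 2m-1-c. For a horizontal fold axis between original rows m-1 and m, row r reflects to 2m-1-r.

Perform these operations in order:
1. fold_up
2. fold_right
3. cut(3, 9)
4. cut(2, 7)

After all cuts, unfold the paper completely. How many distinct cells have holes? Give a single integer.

Answer: 8

Derivation:
Op 1 fold_up: fold axis h@4; visible region now rows[0,4) x cols[0,32) = 4x32
Op 2 fold_right: fold axis v@16; visible region now rows[0,4) x cols[16,32) = 4x16
Op 3 cut(3, 9): punch at orig (3,25); cuts so far [(3, 25)]; region rows[0,4) x cols[16,32) = 4x16
Op 4 cut(2, 7): punch at orig (2,23); cuts so far [(2, 23), (3, 25)]; region rows[0,4) x cols[16,32) = 4x16
Unfold 1 (reflect across v@16): 4 holes -> [(2, 8), (2, 23), (3, 6), (3, 25)]
Unfold 2 (reflect across h@4): 8 holes -> [(2, 8), (2, 23), (3, 6), (3, 25), (4, 6), (4, 25), (5, 8), (5, 23)]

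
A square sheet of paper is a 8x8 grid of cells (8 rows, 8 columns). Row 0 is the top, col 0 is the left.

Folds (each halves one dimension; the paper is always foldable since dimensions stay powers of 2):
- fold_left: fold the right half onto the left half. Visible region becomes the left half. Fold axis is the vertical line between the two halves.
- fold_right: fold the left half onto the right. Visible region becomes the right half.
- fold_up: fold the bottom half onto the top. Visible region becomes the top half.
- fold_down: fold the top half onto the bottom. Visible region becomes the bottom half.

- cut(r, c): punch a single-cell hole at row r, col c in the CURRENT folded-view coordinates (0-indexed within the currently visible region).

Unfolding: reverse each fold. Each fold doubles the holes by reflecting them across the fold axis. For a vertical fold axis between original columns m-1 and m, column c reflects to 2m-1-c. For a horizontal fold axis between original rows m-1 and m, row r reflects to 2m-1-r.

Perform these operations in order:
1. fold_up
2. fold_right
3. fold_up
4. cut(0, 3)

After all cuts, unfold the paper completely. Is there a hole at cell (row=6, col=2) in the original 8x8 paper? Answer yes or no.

Op 1 fold_up: fold axis h@4; visible region now rows[0,4) x cols[0,8) = 4x8
Op 2 fold_right: fold axis v@4; visible region now rows[0,4) x cols[4,8) = 4x4
Op 3 fold_up: fold axis h@2; visible region now rows[0,2) x cols[4,8) = 2x4
Op 4 cut(0, 3): punch at orig (0,7); cuts so far [(0, 7)]; region rows[0,2) x cols[4,8) = 2x4
Unfold 1 (reflect across h@2): 2 holes -> [(0, 7), (3, 7)]
Unfold 2 (reflect across v@4): 4 holes -> [(0, 0), (0, 7), (3, 0), (3, 7)]
Unfold 3 (reflect across h@4): 8 holes -> [(0, 0), (0, 7), (3, 0), (3, 7), (4, 0), (4, 7), (7, 0), (7, 7)]
Holes: [(0, 0), (0, 7), (3, 0), (3, 7), (4, 0), (4, 7), (7, 0), (7, 7)]

Answer: no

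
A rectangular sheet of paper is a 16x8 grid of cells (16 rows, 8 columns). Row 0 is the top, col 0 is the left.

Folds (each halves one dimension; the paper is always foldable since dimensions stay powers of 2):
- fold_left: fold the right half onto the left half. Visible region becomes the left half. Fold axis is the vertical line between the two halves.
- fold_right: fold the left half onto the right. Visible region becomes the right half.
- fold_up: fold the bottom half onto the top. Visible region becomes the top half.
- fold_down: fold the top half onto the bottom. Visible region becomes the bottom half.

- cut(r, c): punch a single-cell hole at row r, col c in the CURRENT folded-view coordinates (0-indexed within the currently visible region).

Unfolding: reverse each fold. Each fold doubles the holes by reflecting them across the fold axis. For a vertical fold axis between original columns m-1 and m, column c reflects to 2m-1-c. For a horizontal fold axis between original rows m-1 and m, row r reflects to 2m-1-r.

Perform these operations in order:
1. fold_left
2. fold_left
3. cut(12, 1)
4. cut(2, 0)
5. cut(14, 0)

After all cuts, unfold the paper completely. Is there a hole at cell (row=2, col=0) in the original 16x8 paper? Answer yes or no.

Answer: yes

Derivation:
Op 1 fold_left: fold axis v@4; visible region now rows[0,16) x cols[0,4) = 16x4
Op 2 fold_left: fold axis v@2; visible region now rows[0,16) x cols[0,2) = 16x2
Op 3 cut(12, 1): punch at orig (12,1); cuts so far [(12, 1)]; region rows[0,16) x cols[0,2) = 16x2
Op 4 cut(2, 0): punch at orig (2,0); cuts so far [(2, 0), (12, 1)]; region rows[0,16) x cols[0,2) = 16x2
Op 5 cut(14, 0): punch at orig (14,0); cuts so far [(2, 0), (12, 1), (14, 0)]; region rows[0,16) x cols[0,2) = 16x2
Unfold 1 (reflect across v@2): 6 holes -> [(2, 0), (2, 3), (12, 1), (12, 2), (14, 0), (14, 3)]
Unfold 2 (reflect across v@4): 12 holes -> [(2, 0), (2, 3), (2, 4), (2, 7), (12, 1), (12, 2), (12, 5), (12, 6), (14, 0), (14, 3), (14, 4), (14, 7)]
Holes: [(2, 0), (2, 3), (2, 4), (2, 7), (12, 1), (12, 2), (12, 5), (12, 6), (14, 0), (14, 3), (14, 4), (14, 7)]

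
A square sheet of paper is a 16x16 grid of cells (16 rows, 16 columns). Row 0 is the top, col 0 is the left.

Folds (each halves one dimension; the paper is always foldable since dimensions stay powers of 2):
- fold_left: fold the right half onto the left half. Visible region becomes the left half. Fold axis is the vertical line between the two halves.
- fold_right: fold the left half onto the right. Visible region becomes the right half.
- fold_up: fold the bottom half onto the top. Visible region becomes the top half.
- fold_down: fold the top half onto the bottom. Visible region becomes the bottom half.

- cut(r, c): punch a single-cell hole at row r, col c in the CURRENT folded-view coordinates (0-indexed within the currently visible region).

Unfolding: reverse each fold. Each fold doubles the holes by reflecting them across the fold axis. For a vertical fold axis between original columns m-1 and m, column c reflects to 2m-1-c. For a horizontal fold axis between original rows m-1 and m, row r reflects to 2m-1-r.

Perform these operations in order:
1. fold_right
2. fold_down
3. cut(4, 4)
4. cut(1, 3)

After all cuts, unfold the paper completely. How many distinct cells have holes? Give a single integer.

Answer: 8

Derivation:
Op 1 fold_right: fold axis v@8; visible region now rows[0,16) x cols[8,16) = 16x8
Op 2 fold_down: fold axis h@8; visible region now rows[8,16) x cols[8,16) = 8x8
Op 3 cut(4, 4): punch at orig (12,12); cuts so far [(12, 12)]; region rows[8,16) x cols[8,16) = 8x8
Op 4 cut(1, 3): punch at orig (9,11); cuts so far [(9, 11), (12, 12)]; region rows[8,16) x cols[8,16) = 8x8
Unfold 1 (reflect across h@8): 4 holes -> [(3, 12), (6, 11), (9, 11), (12, 12)]
Unfold 2 (reflect across v@8): 8 holes -> [(3, 3), (3, 12), (6, 4), (6, 11), (9, 4), (9, 11), (12, 3), (12, 12)]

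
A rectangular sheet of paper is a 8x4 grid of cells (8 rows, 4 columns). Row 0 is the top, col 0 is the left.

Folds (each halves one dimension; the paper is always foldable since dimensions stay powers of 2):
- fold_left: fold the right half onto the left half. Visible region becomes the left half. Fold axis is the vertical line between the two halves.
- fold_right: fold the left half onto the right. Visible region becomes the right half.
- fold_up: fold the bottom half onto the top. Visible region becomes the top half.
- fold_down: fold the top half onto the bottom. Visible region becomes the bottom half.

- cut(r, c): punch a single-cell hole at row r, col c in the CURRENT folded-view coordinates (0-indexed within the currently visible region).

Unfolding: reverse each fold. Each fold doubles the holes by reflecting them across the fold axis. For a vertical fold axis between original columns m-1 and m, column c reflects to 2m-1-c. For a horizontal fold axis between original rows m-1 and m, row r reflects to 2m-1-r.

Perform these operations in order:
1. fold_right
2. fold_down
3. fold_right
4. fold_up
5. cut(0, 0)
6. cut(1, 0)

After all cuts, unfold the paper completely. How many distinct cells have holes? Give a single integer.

Answer: 32

Derivation:
Op 1 fold_right: fold axis v@2; visible region now rows[0,8) x cols[2,4) = 8x2
Op 2 fold_down: fold axis h@4; visible region now rows[4,8) x cols[2,4) = 4x2
Op 3 fold_right: fold axis v@3; visible region now rows[4,8) x cols[3,4) = 4x1
Op 4 fold_up: fold axis h@6; visible region now rows[4,6) x cols[3,4) = 2x1
Op 5 cut(0, 0): punch at orig (4,3); cuts so far [(4, 3)]; region rows[4,6) x cols[3,4) = 2x1
Op 6 cut(1, 0): punch at orig (5,3); cuts so far [(4, 3), (5, 3)]; region rows[4,6) x cols[3,4) = 2x1
Unfold 1 (reflect across h@6): 4 holes -> [(4, 3), (5, 3), (6, 3), (7, 3)]
Unfold 2 (reflect across v@3): 8 holes -> [(4, 2), (4, 3), (5, 2), (5, 3), (6, 2), (6, 3), (7, 2), (7, 3)]
Unfold 3 (reflect across h@4): 16 holes -> [(0, 2), (0, 3), (1, 2), (1, 3), (2, 2), (2, 3), (3, 2), (3, 3), (4, 2), (4, 3), (5, 2), (5, 3), (6, 2), (6, 3), (7, 2), (7, 3)]
Unfold 4 (reflect across v@2): 32 holes -> [(0, 0), (0, 1), (0, 2), (0, 3), (1, 0), (1, 1), (1, 2), (1, 3), (2, 0), (2, 1), (2, 2), (2, 3), (3, 0), (3, 1), (3, 2), (3, 3), (4, 0), (4, 1), (4, 2), (4, 3), (5, 0), (5, 1), (5, 2), (5, 3), (6, 0), (6, 1), (6, 2), (6, 3), (7, 0), (7, 1), (7, 2), (7, 3)]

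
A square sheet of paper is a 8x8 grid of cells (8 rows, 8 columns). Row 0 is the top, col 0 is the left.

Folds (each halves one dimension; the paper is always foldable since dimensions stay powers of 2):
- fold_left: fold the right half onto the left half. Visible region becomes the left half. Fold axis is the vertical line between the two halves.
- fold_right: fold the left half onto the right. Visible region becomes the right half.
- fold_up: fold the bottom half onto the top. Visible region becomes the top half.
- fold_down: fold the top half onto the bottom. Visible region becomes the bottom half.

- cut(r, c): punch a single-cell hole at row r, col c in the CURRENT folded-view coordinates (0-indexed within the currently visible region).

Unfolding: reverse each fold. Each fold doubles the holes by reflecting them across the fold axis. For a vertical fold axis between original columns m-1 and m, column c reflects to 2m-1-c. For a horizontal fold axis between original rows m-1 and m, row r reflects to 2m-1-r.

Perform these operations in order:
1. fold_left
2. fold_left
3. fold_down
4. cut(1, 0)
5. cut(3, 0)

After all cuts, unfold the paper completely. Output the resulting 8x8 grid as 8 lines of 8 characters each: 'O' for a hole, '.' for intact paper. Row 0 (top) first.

Op 1 fold_left: fold axis v@4; visible region now rows[0,8) x cols[0,4) = 8x4
Op 2 fold_left: fold axis v@2; visible region now rows[0,8) x cols[0,2) = 8x2
Op 3 fold_down: fold axis h@4; visible region now rows[4,8) x cols[0,2) = 4x2
Op 4 cut(1, 0): punch at orig (5,0); cuts so far [(5, 0)]; region rows[4,8) x cols[0,2) = 4x2
Op 5 cut(3, 0): punch at orig (7,0); cuts so far [(5, 0), (7, 0)]; region rows[4,8) x cols[0,2) = 4x2
Unfold 1 (reflect across h@4): 4 holes -> [(0, 0), (2, 0), (5, 0), (7, 0)]
Unfold 2 (reflect across v@2): 8 holes -> [(0, 0), (0, 3), (2, 0), (2, 3), (5, 0), (5, 3), (7, 0), (7, 3)]
Unfold 3 (reflect across v@4): 16 holes -> [(0, 0), (0, 3), (0, 4), (0, 7), (2, 0), (2, 3), (2, 4), (2, 7), (5, 0), (5, 3), (5, 4), (5, 7), (7, 0), (7, 3), (7, 4), (7, 7)]

Answer: O..OO..O
........
O..OO..O
........
........
O..OO..O
........
O..OO..O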